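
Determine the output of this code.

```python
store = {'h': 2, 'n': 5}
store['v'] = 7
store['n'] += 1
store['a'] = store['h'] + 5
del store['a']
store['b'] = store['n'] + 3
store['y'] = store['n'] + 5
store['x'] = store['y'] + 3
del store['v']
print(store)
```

{'h': 2, 'n': 6, 'b': 9, 'y': 11, 'x': 14}

store['v'] = 7 → {'h': 2, 'n': 5, 'v': 7}
store['n'] = 5+1 = 6 → {'h': 2, 'n': 6, 'v': 7}
store['a'] = store['h']+5 = 7 → {'h': 2, 'n': 6, 'v': 7, 'a': 7}
del 'a' → {'h': 2, 'n': 6, 'v': 7}
store['b'] = store['n']+3 = 9 → {'h': 2, 'n': 6, 'v': 7, 'b': 9}
store['y'] = store['n']+5 = 11 → {'h': 2, 'n': 6, 'v': 7, 'b': 9, 'y': 11}
store['x'] = store['y']+3 = 14 → {'h': 2, 'n': 6, 'v': 7, 'b': 9, 'y': 11, 'x': 14}
del 'v' → {'h': 2, 'n': 6, 'b': 9, 'y': 11, 'x': 14}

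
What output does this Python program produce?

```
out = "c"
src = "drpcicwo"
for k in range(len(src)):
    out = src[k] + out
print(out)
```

owcicprdc

k=0: prepend 'd' → 'dc'
k=1: prepend 'r' → 'rdc'
k=2: prepend 'p' → 'prdc'
k=3: prepend 'c' → 'cprdc'
k=4: prepend 'i' → 'icprdc'
k=5: prepend 'c' → 'cicprdc'
k=6: prepend 'w' → 'wcicprdc'
k=7: prepend 'o' → 'owcicprdc'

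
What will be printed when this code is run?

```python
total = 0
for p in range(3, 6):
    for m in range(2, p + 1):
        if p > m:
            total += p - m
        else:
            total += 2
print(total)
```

16

p=3,m=2: 3>2, total = 0+1 = 1
p=3,m=3: not 3>3, total = 1+2 = 3
p=4,m=2: 4>2, total = 3+2 = 5
p=4,m=3: 4>3, total = 5+1 = 6
p=4,m=4: not 4>4, total = 6+2 = 8
p=5,m=2: 5>2, total = 8+3 = 11
p=5,m=3: 5>3, total = 11+2 = 13
p=5,m=4: 5>4, total = 13+1 = 14
p=5,m=5: not 5>5, total = 14+2 = 16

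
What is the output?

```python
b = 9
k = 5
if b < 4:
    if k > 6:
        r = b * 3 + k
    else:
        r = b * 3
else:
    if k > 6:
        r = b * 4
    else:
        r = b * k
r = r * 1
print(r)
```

b=9, k=5
b < 4 is False; k > 6 is False
→ r = b * k = 45
r = 45*1 = 45

45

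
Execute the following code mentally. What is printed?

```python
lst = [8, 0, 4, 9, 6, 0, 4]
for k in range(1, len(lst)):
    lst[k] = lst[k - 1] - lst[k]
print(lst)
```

k=1: lst[1] = 8-0 = 8 → [8, 8, 4, 9, 6, 0, 4]
k=2: lst[2] = 8-4 = 4 → [8, 8, 4, 9, 6, 0, 4]
k=3: lst[3] = 4-9 = -5 → [8, 8, 4, -5, 6, 0, 4]
k=4: lst[4] = (-5)-6 = -11 → [8, 8, 4, -5, -11, 0, 4]
k=5: lst[5] = (-11)-0 = -11 → [8, 8, 4, -5, -11, -11, 4]
k=6: lst[6] = (-11)-4 = -15 → [8, 8, 4, -5, -11, -11, -15]

[8, 8, 4, -5, -11, -11, -15]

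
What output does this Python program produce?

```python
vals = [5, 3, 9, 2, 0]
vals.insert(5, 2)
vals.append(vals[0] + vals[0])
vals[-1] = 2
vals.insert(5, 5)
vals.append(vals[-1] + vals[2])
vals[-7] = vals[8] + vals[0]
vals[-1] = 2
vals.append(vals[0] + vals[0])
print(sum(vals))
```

47

insert 2 at 5 → [5, 3, 9, 2, 0, 2]
append vals[0]+vals[0] = 5+5 = 10 → [5, 3, 9, 2, 0, 2, 10]
vals[-1] = 2 → [5, 3, 9, 2, 0, 2, 2]
insert 5 at 5 → [5, 3, 9, 2, 0, 5, 2, 2]
append vals[-1]+vals[2] = 2+9 = 11 → [5, 3, 9, 2, 0, 5, 2, 2, 11]
vals[-7] = vals[8]+vals[0] = 11+5 = 16 → [5, 3, 16, 2, 0, 5, 2, 2, 11]
vals[-1] = 2 → [5, 3, 16, 2, 0, 5, 2, 2, 2]
append vals[0]+vals[0] = 5+5 = 10 → [5, 3, 16, 2, 0, 5, 2, 2, 2, 10]
sum = 47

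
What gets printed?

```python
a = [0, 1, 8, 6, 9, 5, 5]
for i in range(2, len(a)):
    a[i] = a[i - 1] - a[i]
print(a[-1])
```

-32

i=2: a[2] = 1-8 = -7 → [0, 1, -7, 6, 9, 5, 5]
i=3: a[3] = (-7)-6 = -13 → [0, 1, -7, -13, 9, 5, 5]
i=4: a[4] = (-13)-9 = -22 → [0, 1, -7, -13, -22, 5, 5]
i=5: a[5] = (-22)-5 = -27 → [0, 1, -7, -13, -22, -27, 5]
i=6: a[6] = (-27)-5 = -32 → [0, 1, -7, -13, -22, -27, -32]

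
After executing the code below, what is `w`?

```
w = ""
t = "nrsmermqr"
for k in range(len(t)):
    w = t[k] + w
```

'rqmremsrn'

k=0: prepend 'n' → 'n'
k=1: prepend 'r' → 'rn'
k=2: prepend 's' → 'srn'
k=3: prepend 'm' → 'msrn'
k=4: prepend 'e' → 'emsrn'
k=5: prepend 'r' → 'remsrn'
k=6: prepend 'm' → 'mremsrn'
k=7: prepend 'q' → 'qmremsrn'
k=8: prepend 'r' → 'rqmremsrn'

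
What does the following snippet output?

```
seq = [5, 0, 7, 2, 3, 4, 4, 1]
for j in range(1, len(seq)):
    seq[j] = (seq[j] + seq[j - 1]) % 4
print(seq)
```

[5, 1, 0, 2, 1, 1, 1, 2]

j=1: seq[1] = (0+5)%4 = 1 → [5, 1, 7, 2, 3, 4, 4, 1]
j=2: seq[2] = (7+1)%4 = 0 → [5, 1, 0, 2, 3, 4, 4, 1]
j=3: seq[3] = (2+0)%4 = 2 → [5, 1, 0, 2, 3, 4, 4, 1]
j=4: seq[4] = (3+2)%4 = 1 → [5, 1, 0, 2, 1, 4, 4, 1]
j=5: seq[5] = (4+1)%4 = 1 → [5, 1, 0, 2, 1, 1, 4, 1]
j=6: seq[6] = (4+1)%4 = 1 → [5, 1, 0, 2, 1, 1, 1, 1]
j=7: seq[7] = (1+1)%4 = 2 → [5, 1, 0, 2, 1, 1, 1, 2]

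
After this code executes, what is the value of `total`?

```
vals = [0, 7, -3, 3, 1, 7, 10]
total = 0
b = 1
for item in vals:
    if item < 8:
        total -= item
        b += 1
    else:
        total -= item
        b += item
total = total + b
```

-8

item=0: <8, total = 0-0 = 0; b=2
item=7: <8, total = 0-7 = -7; b=3
item=-3: <8, total = (-7)-(-3) = -4; b=4
item=3: <8, total = (-4)-3 = -7; b=5
item=1: <8, total = (-7)-1 = -8; b=6
item=7: <8, total = (-8)-7 = -15; b=7
item=10: not <8, total = (-15)-10 = -25; b=17
total+b = (-25)+17 = -8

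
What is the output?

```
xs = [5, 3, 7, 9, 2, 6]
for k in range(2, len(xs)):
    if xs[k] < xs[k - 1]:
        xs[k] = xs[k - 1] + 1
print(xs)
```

k=2: 7>=3, unchanged → [5, 3, 7, 9, 2, 6]
k=3: 9>=7, unchanged → [5, 3, 7, 9, 2, 6]
k=4: 2<9, xs[4] = 9+1 = 10 → [5, 3, 7, 9, 10, 6]
k=5: 6<10, xs[5] = 10+1 = 11 → [5, 3, 7, 9, 10, 11]

[5, 3, 7, 9, 10, 11]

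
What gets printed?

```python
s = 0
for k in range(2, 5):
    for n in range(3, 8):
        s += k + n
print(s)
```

k=2,n=3: s = 0+5 = 5
k=2,n=4: s = 5+6 = 11
k=2,n=5: s = 11+7 = 18
k=2,n=6: s = 18+8 = 26
k=2,n=7: s = 26+9 = 35
k=3,n=3: s = 35+6 = 41
k=3,n=4: s = 41+7 = 48
k=3,n=5: s = 48+8 = 56
k=3,n=6: s = 56+9 = 65
k=3,n=7: s = 65+10 = 75
k=4,n=3: s = 75+7 = 82
k=4,n=4: s = 82+8 = 90
k=4,n=5: s = 90+9 = 99
k=4,n=6: s = 99+10 = 109
k=4,n=7: s = 109+11 = 120

120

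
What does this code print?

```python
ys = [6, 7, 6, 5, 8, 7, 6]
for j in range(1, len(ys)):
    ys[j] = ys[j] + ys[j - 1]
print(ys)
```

[6, 13, 19, 24, 32, 39, 45]

j=1: ys[1] = 7+6 = 13 → [6, 13, 6, 5, 8, 7, 6]
j=2: ys[2] = 6+13 = 19 → [6, 13, 19, 5, 8, 7, 6]
j=3: ys[3] = 5+19 = 24 → [6, 13, 19, 24, 8, 7, 6]
j=4: ys[4] = 8+24 = 32 → [6, 13, 19, 24, 32, 7, 6]
j=5: ys[5] = 7+32 = 39 → [6, 13, 19, 24, 32, 39, 6]
j=6: ys[6] = 6+39 = 45 → [6, 13, 19, 24, 32, 39, 45]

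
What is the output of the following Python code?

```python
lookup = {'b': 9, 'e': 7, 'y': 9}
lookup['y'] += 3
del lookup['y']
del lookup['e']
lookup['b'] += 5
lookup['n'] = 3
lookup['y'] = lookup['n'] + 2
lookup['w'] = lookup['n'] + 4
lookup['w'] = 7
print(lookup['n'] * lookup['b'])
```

lookup['y'] = 9+3 = 12 → {'b': 9, 'e': 7, 'y': 12}
del 'y' → {'b': 9, 'e': 7}
del 'e' → {'b': 9}
lookup['b'] = 9+5 = 14 → {'b': 14}
lookup['n'] = 3 → {'b': 14, 'n': 3}
lookup['y'] = lookup['n']+2 = 5 → {'b': 14, 'n': 3, 'y': 5}
lookup['w'] = lookup['n']+4 = 7 → {'b': 14, 'n': 3, 'y': 5, 'w': 7}
lookup['w'] = 7 → {'b': 14, 'n': 3, 'y': 5, 'w': 7}
lookup['n']*lookup['b'] = 3*14 = 42

42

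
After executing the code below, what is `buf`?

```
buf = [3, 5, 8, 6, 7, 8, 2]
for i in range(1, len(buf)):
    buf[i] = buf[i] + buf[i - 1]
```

[3, 8, 16, 22, 29, 37, 39]

i=1: buf[1] = 5+3 = 8 → [3, 8, 8, 6, 7, 8, 2]
i=2: buf[2] = 8+8 = 16 → [3, 8, 16, 6, 7, 8, 2]
i=3: buf[3] = 6+16 = 22 → [3, 8, 16, 22, 7, 8, 2]
i=4: buf[4] = 7+22 = 29 → [3, 8, 16, 22, 29, 8, 2]
i=5: buf[5] = 8+29 = 37 → [3, 8, 16, 22, 29, 37, 2]
i=6: buf[6] = 2+37 = 39 → [3, 8, 16, 22, 29, 37, 39]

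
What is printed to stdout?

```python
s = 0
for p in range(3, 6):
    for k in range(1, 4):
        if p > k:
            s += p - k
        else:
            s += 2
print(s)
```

20

p=3,k=1: 3>1, s = 0+2 = 2
p=3,k=2: 3>2, s = 2+1 = 3
p=3,k=3: not 3>3, s = 3+2 = 5
p=4,k=1: 4>1, s = 5+3 = 8
p=4,k=2: 4>2, s = 8+2 = 10
p=4,k=3: 4>3, s = 10+1 = 11
p=5,k=1: 5>1, s = 11+4 = 15
p=5,k=2: 5>2, s = 15+3 = 18
p=5,k=3: 5>3, s = 18+2 = 20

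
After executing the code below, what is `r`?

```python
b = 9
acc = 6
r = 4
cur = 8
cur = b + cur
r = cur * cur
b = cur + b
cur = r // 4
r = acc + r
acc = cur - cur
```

295

cur = 9+8 = 17
r = 17*17 = 289
b = 17+9 = 26
cur = 289//4 = 72
r = 6+289 = 295
acc = 72-72 = 0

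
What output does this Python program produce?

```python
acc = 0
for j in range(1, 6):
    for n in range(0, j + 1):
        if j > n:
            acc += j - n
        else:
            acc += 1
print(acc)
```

j=1,n=0: 1>0, acc = 0+1 = 1
j=1,n=1: not 1>1, acc = 1+1 = 2
j=2,n=0: 2>0, acc = 2+2 = 4
j=2,n=1: 2>1, acc = 4+1 = 5
j=2,n=2: not 2>2, acc = 5+1 = 6
j=3,n=0: 3>0, acc = 6+3 = 9
j=3,n=1: 3>1, acc = 9+2 = 11
j=3,n=2: 3>2, acc = 11+1 = 12
j=3,n=3: not 3>3, acc = 12+1 = 13
j=4,n=0: 4>0, acc = 13+4 = 17
j=4,n=1: 4>1, acc = 17+3 = 20
j=4,n=2: 4>2, acc = 20+2 = 22
j=4,n=3: 4>3, acc = 22+1 = 23
j=4,n=4: not 4>4, acc = 23+1 = 24
j=5,n=0: 5>0, acc = 24+5 = 29
j=5,n=1: 5>1, acc = 29+4 = 33
j=5,n=2: 5>2, acc = 33+3 = 36
j=5,n=3: 5>3, acc = 36+2 = 38
j=5,n=4: 5>4, acc = 38+1 = 39
j=5,n=5: not 5>5, acc = 39+1 = 40

40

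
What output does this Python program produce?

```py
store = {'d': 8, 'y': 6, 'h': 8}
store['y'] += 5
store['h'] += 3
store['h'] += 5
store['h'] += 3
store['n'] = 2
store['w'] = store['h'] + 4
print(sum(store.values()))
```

store['y'] = 6+5 = 11 → {'d': 8, 'y': 11, 'h': 8}
store['h'] = 8+3 = 11 → {'d': 8, 'y': 11, 'h': 11}
store['h'] = 11+5 = 16 → {'d': 8, 'y': 11, 'h': 16}
store['h'] = 16+3 = 19 → {'d': 8, 'y': 11, 'h': 19}
store['n'] = 2 → {'d': 8, 'y': 11, 'h': 19, 'n': 2}
store['w'] = store['h']+4 = 23 → {'d': 8, 'y': 11, 'h': 19, 'n': 2, 'w': 23}
sum of values = 63

63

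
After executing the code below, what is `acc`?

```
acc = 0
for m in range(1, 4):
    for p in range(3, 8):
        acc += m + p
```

m=1,p=3: acc = 0+4 = 4
m=1,p=4: acc = 4+5 = 9
m=1,p=5: acc = 9+6 = 15
m=1,p=6: acc = 15+7 = 22
m=1,p=7: acc = 22+8 = 30
m=2,p=3: acc = 30+5 = 35
m=2,p=4: acc = 35+6 = 41
m=2,p=5: acc = 41+7 = 48
m=2,p=6: acc = 48+8 = 56
m=2,p=7: acc = 56+9 = 65
m=3,p=3: acc = 65+6 = 71
m=3,p=4: acc = 71+7 = 78
m=3,p=5: acc = 78+8 = 86
m=3,p=6: acc = 86+9 = 95
m=3,p=7: acc = 95+10 = 105

105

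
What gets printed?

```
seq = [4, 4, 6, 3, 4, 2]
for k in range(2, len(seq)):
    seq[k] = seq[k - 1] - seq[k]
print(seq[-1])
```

k=2: seq[2] = 4-6 = -2 → [4, 4, -2, 3, 4, 2]
k=3: seq[3] = (-2)-3 = -5 → [4, 4, -2, -5, 4, 2]
k=4: seq[4] = (-5)-4 = -9 → [4, 4, -2, -5, -9, 2]
k=5: seq[5] = (-9)-2 = -11 → [4, 4, -2, -5, -9, -11]

-11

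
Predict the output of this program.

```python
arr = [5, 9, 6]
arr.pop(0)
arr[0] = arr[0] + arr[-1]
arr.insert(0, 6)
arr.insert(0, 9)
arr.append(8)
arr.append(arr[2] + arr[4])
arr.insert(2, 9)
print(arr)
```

[9, 6, 9, 15, 6, 8, 23]

pop(0) removes 5 → [9, 6]
arr[0] = arr[0]+arr[-1] = 9+6 = 15 → [15, 6]
insert 6 at 0 → [6, 15, 6]
insert 9 at 0 → [9, 6, 15, 6]
append 8 → [9, 6, 15, 6, 8]
append arr[2]+arr[4] = 15+8 = 23 → [9, 6, 15, 6, 8, 23]
insert 9 at 2 → [9, 6, 9, 15, 6, 8, 23]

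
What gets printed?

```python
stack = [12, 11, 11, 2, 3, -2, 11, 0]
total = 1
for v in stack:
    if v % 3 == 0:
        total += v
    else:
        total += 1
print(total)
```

21

v=12: %3==0, total = 1+12 = 13
v=11: not %3==0, total = 13+1 = 14
v=11: not %3==0, total = 14+1 = 15
v=2: not %3==0, total = 15+1 = 16
v=3: %3==0, total = 16+3 = 19
v=-2: not %3==0, total = 19+1 = 20
v=11: not %3==0, total = 20+1 = 21
v=0: %3==0, total = 21+0 = 21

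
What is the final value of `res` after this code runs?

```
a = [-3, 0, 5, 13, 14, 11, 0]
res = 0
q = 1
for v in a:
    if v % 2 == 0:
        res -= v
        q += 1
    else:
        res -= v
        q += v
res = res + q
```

v=-3: not even, res = 0-(-3) = 3; q=-2
v=0: even, res = 3-0 = 3; q=-1
v=5: not even, res = 3-5 = -2; q=4
v=13: not even, res = (-2)-13 = -15; q=17
v=14: even, res = (-15)-14 = -29; q=18
v=11: not even, res = (-29)-11 = -40; q=29
v=0: even, res = (-40)-0 = -40; q=30
res+q = (-40)+30 = -10

-10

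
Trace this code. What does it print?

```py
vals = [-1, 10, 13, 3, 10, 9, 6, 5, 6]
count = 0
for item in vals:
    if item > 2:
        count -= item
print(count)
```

-62

item=-1: not >2
item=10: >2, count = 0-10 = -10
item=13: >2, count = (-10)-13 = -23
item=3: >2, count = (-23)-3 = -26
item=10: >2, count = (-26)-10 = -36
item=9: >2, count = (-36)-9 = -45
item=6: >2, count = (-45)-6 = -51
item=5: >2, count = (-51)-5 = -56
item=6: >2, count = (-56)-6 = -62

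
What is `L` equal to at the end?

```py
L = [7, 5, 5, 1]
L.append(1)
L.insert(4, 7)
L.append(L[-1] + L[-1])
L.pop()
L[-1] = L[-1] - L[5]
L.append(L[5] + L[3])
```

[7, 5, 5, 1, 7, 0, 1]

append 1 → [7, 5, 5, 1, 1]
insert 7 at 4 → [7, 5, 5, 1, 7, 1]
append L[-1]+L[-1] = 1+1 = 2 → [7, 5, 5, 1, 7, 1, 2]
pop() removes 2 → [7, 5, 5, 1, 7, 1]
L[-1] = L[-1]-L[5] = 1-1 = 0 → [7, 5, 5, 1, 7, 0]
append L[5]+L[3] = 0+1 = 1 → [7, 5, 5, 1, 7, 0, 1]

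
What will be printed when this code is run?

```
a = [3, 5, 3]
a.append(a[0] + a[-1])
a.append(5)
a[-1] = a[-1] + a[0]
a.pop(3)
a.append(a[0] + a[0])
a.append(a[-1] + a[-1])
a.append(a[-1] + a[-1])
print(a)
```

append a[0]+a[-1] = 3+3 = 6 → [3, 5, 3, 6]
append 5 → [3, 5, 3, 6, 5]
a[-1] = a[-1]+a[0] = 5+3 = 8 → [3, 5, 3, 6, 8]
pop(3) removes 6 → [3, 5, 3, 8]
append a[0]+a[0] = 3+3 = 6 → [3, 5, 3, 8, 6]
append a[-1]+a[-1] = 6+6 = 12 → [3, 5, 3, 8, 6, 12]
append a[-1]+a[-1] = 12+12 = 24 → [3, 5, 3, 8, 6, 12, 24]

[3, 5, 3, 8, 6, 12, 24]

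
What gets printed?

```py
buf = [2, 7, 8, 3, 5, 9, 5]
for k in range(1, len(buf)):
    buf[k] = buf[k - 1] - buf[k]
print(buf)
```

k=1: buf[1] = 2-7 = -5 → [2, -5, 8, 3, 5, 9, 5]
k=2: buf[2] = (-5)-8 = -13 → [2, -5, -13, 3, 5, 9, 5]
k=3: buf[3] = (-13)-3 = -16 → [2, -5, -13, -16, 5, 9, 5]
k=4: buf[4] = (-16)-5 = -21 → [2, -5, -13, -16, -21, 9, 5]
k=5: buf[5] = (-21)-9 = -30 → [2, -5, -13, -16, -21, -30, 5]
k=6: buf[6] = (-30)-5 = -35 → [2, -5, -13, -16, -21, -30, -35]

[2, -5, -13, -16, -21, -30, -35]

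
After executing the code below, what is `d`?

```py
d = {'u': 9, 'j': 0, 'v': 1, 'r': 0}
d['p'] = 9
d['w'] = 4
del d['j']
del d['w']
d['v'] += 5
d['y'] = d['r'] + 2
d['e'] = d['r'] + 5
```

{'u': 9, 'v': 6, 'r': 0, 'p': 9, 'y': 2, 'e': 5}

d['p'] = 9 → {'u': 9, 'j': 0, 'v': 1, 'r': 0, 'p': 9}
d['w'] = 4 → {'u': 9, 'j': 0, 'v': 1, 'r': 0, 'p': 9, 'w': 4}
del 'j' → {'u': 9, 'v': 1, 'r': 0, 'p': 9, 'w': 4}
del 'w' → {'u': 9, 'v': 1, 'r': 0, 'p': 9}
d['v'] = 1+5 = 6 → {'u': 9, 'v': 6, 'r': 0, 'p': 9}
d['y'] = d['r']+2 = 2 → {'u': 9, 'v': 6, 'r': 0, 'p': 9, 'y': 2}
d['e'] = d['r']+5 = 5 → {'u': 9, 'v': 6, 'r': 0, 'p': 9, 'y': 2, 'e': 5}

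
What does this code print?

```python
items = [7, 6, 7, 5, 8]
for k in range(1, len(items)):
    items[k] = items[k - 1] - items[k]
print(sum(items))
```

k=1: items[1] = 7-6 = 1 → [7, 1, 7, 5, 8]
k=2: items[2] = 1-7 = -6 → [7, 1, -6, 5, 8]
k=3: items[3] = (-6)-5 = -11 → [7, 1, -6, -11, 8]
k=4: items[4] = (-11)-8 = -19 → [7, 1, -6, -11, -19]
sum = -28

-28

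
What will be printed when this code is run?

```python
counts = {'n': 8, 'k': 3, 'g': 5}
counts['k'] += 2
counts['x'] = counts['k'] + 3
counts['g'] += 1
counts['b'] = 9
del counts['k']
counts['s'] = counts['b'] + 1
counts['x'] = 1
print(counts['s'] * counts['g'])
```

60

counts['k'] = 3+2 = 5 → {'n': 8, 'k': 5, 'g': 5}
counts['x'] = counts['k']+3 = 8 → {'n': 8, 'k': 5, 'g': 5, 'x': 8}
counts['g'] = 5+1 = 6 → {'n': 8, 'k': 5, 'g': 6, 'x': 8}
counts['b'] = 9 → {'n': 8, 'k': 5, 'g': 6, 'x': 8, 'b': 9}
del 'k' → {'n': 8, 'g': 6, 'x': 8, 'b': 9}
counts['s'] = counts['b']+1 = 10 → {'n': 8, 'g': 6, 'x': 8, 'b': 9, 's': 10}
counts['x'] = 1 → {'n': 8, 'g': 6, 'x': 1, 'b': 9, 's': 10}
counts['s']*counts['g'] = 10*6 = 60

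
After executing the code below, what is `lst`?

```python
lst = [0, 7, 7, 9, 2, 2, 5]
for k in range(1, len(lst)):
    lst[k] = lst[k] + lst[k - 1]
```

k=1: lst[1] = 7+0 = 7 → [0, 7, 7, 9, 2, 2, 5]
k=2: lst[2] = 7+7 = 14 → [0, 7, 14, 9, 2, 2, 5]
k=3: lst[3] = 9+14 = 23 → [0, 7, 14, 23, 2, 2, 5]
k=4: lst[4] = 2+23 = 25 → [0, 7, 14, 23, 25, 2, 5]
k=5: lst[5] = 2+25 = 27 → [0, 7, 14, 23, 25, 27, 5]
k=6: lst[6] = 5+27 = 32 → [0, 7, 14, 23, 25, 27, 32]

[0, 7, 14, 23, 25, 27, 32]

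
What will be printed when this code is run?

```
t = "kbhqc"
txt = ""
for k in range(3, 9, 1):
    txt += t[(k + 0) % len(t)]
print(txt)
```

k=3: add t[3]='q' → 'q'
k=4: add t[4]='c' → 'qc'
k=5: add t[0]='k' → 'qck'
k=6: add t[1]='b' → 'qckb'
k=7: add t[2]='h' → 'qckbh'
k=8: add t[3]='q' → 'qckbhq'

qckbhq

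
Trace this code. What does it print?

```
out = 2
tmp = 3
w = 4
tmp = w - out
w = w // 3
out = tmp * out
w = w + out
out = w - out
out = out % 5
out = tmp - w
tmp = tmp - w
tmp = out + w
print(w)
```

tmp = 4-2 = 2
w = 4//3 = 1
out = 2*2 = 4
w = 1+4 = 5
out = 5-4 = 1
out = 1%5 = 1
out = 2-5 = -3
tmp = 2-5 = -3
tmp = (-3)+5 = 2

5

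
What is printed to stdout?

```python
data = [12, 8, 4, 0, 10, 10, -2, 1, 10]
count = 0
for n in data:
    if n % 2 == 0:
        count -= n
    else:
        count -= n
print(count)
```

-53

n=12: even, count = 0-12 = -12
n=8: even, count = (-12)-8 = -20
n=4: even, count = (-20)-4 = -24
n=0: even, count = (-24)-0 = -24
n=10: even, count = (-24)-10 = -34
n=10: even, count = (-34)-10 = -44
n=-2: even, count = (-44)-(-2) = -42
n=1: not even, count = (-42)-1 = -43
n=10: even, count = (-43)-10 = -53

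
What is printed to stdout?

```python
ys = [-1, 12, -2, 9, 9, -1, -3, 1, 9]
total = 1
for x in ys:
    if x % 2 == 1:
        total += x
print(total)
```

24

x=-1: odd, total = 1+(-1) = 0
x=12: not odd
x=-2: not odd
x=9: odd, total = 0+9 = 9
x=9: odd, total = 9+9 = 18
x=-1: odd, total = 18+(-1) = 17
x=-3: odd, total = 17+(-3) = 14
x=1: odd, total = 14+1 = 15
x=9: odd, total = 15+9 = 24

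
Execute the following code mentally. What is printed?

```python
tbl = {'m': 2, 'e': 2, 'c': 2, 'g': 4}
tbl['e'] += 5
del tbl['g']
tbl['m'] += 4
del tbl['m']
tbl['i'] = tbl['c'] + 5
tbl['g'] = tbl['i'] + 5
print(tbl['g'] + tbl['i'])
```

tbl['e'] = 2+5 = 7 → {'m': 2, 'e': 7, 'c': 2, 'g': 4}
del 'g' → {'m': 2, 'e': 7, 'c': 2}
tbl['m'] = 2+4 = 6 → {'m': 6, 'e': 7, 'c': 2}
del 'm' → {'e': 7, 'c': 2}
tbl['i'] = tbl['c']+5 = 7 → {'e': 7, 'c': 2, 'i': 7}
tbl['g'] = tbl['i']+5 = 12 → {'e': 7, 'c': 2, 'i': 7, 'g': 12}
tbl['g']+tbl['i'] = 12+7 = 19

19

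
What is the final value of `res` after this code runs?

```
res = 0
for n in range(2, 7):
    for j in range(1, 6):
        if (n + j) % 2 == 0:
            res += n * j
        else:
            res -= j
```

105

n=2,j=1: odd sum, res = 0-1 = -1
n=2,j=2: even sum, res = (-1)+4 = 3
n=2,j=3: odd sum, res = 3-3 = 0
n=2,j=4: even sum, res = 0+8 = 8
n=2,j=5: odd sum, res = 8-5 = 3
n=3,j=1: even sum, res = 3+3 = 6
n=3,j=2: odd sum, res = 6-2 = 4
n=3,j=3: even sum, res = 4+9 = 13
n=3,j=4: odd sum, res = 13-4 = 9
n=3,j=5: even sum, res = 9+15 = 24
n=4,j=1: odd sum, res = 24-1 = 23
n=4,j=2: even sum, res = 23+8 = 31
n=4,j=3: odd sum, res = 31-3 = 28
n=4,j=4: even sum, res = 28+16 = 44
n=4,j=5: odd sum, res = 44-5 = 39
n=5,j=1: even sum, res = 39+5 = 44
n=5,j=2: odd sum, res = 44-2 = 42
n=5,j=3: even sum, res = 42+15 = 57
n=5,j=4: odd sum, res = 57-4 = 53
n=5,j=5: even sum, res = 53+25 = 78
n=6,j=1: odd sum, res = 78-1 = 77
n=6,j=2: even sum, res = 77+12 = 89
n=6,j=3: odd sum, res = 89-3 = 86
n=6,j=4: even sum, res = 86+24 = 110
n=6,j=5: odd sum, res = 110-5 = 105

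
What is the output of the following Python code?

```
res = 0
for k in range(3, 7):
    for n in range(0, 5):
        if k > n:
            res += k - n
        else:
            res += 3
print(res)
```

k=3,n=0: 3>0, res = 0+3 = 3
k=3,n=1: 3>1, res = 3+2 = 5
k=3,n=2: 3>2, res = 5+1 = 6
k=3,n=3: not 3>3, res = 6+3 = 9
k=3,n=4: not 3>4, res = 9+3 = 12
k=4,n=0: 4>0, res = 12+4 = 16
k=4,n=1: 4>1, res = 16+3 = 19
k=4,n=2: 4>2, res = 19+2 = 21
k=4,n=3: 4>3, res = 21+1 = 22
k=4,n=4: not 4>4, res = 22+3 = 25
k=5,n=0: 5>0, res = 25+5 = 30
k=5,n=1: 5>1, res = 30+4 = 34
k=5,n=2: 5>2, res = 34+3 = 37
k=5,n=3: 5>3, res = 37+2 = 39
k=5,n=4: 5>4, res = 39+1 = 40
k=6,n=0: 6>0, res = 40+6 = 46
k=6,n=1: 6>1, res = 46+5 = 51
k=6,n=2: 6>2, res = 51+4 = 55
k=6,n=3: 6>3, res = 55+3 = 58
k=6,n=4: 6>4, res = 58+2 = 60

60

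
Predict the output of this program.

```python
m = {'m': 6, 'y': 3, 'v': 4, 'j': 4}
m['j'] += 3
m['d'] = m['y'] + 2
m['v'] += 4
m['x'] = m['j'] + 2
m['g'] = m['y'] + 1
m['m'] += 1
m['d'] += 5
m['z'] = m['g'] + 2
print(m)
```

m['j'] = 4+3 = 7 → {'m': 6, 'y': 3, 'v': 4, 'j': 7}
m['d'] = m['y']+2 = 5 → {'m': 6, 'y': 3, 'v': 4, 'j': 7, 'd': 5}
m['v'] = 4+4 = 8 → {'m': 6, 'y': 3, 'v': 8, 'j': 7, 'd': 5}
m['x'] = m['j']+2 = 9 → {'m': 6, 'y': 3, 'v': 8, 'j': 7, 'd': 5, 'x': 9}
m['g'] = m['y']+1 = 4 → {'m': 6, 'y': 3, 'v': 8, 'j': 7, 'd': 5, 'x': 9, 'g': 4}
m['m'] = 6+1 = 7 → {'m': 7, 'y': 3, 'v': 8, 'j': 7, 'd': 5, 'x': 9, 'g': 4}
m['d'] = 5+5 = 10 → {'m': 7, 'y': 3, 'v': 8, 'j': 7, 'd': 10, 'x': 9, 'g': 4}
m['z'] = m['g']+2 = 6 → {'m': 7, 'y': 3, 'v': 8, 'j': 7, 'd': 10, 'x': 9, 'g': 4, 'z': 6}

{'m': 7, 'y': 3, 'v': 8, 'j': 7, 'd': 10, 'x': 9, 'g': 4, 'z': 6}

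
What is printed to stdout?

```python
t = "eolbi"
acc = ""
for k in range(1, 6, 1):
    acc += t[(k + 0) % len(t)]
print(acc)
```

k=1: add t[1]='o' → 'o'
k=2: add t[2]='l' → 'ol'
k=3: add t[3]='b' → 'olb'
k=4: add t[4]='i' → 'olbi'
k=5: add t[0]='e' → 'olbie'

olbie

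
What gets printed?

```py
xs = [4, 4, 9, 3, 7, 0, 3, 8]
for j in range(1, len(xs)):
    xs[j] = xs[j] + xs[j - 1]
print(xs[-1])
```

38

j=1: xs[1] = 4+4 = 8 → [4, 8, 9, 3, 7, 0, 3, 8]
j=2: xs[2] = 9+8 = 17 → [4, 8, 17, 3, 7, 0, 3, 8]
j=3: xs[3] = 3+17 = 20 → [4, 8, 17, 20, 7, 0, 3, 8]
j=4: xs[4] = 7+20 = 27 → [4, 8, 17, 20, 27, 0, 3, 8]
j=5: xs[5] = 0+27 = 27 → [4, 8, 17, 20, 27, 27, 3, 8]
j=6: xs[6] = 3+27 = 30 → [4, 8, 17, 20, 27, 27, 30, 8]
j=7: xs[7] = 8+30 = 38 → [4, 8, 17, 20, 27, 27, 30, 38]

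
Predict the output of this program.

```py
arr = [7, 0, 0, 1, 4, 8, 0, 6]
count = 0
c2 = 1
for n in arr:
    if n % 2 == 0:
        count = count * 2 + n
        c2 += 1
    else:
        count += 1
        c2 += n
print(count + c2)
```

165

n=7: not even, count = 0+1 = 1; c2=8
n=0: even, count = 1*2+0 = 2; c2=9
n=0: even, count = 2*2+0 = 4; c2=10
n=1: not even, count = 4+1 = 5; c2=11
n=4: even, count = 5*2+4 = 14; c2=12
n=8: even, count = 14*2+8 = 36; c2=13
n=0: even, count = 36*2+0 = 72; c2=14
n=6: even, count = 72*2+6 = 150; c2=15
count+c2 = 150+15 = 165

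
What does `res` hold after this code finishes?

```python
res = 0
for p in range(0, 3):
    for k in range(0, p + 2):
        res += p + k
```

21

p=0,k=0: res = 0+0 = 0
p=0,k=1: res = 0+1 = 1
p=1,k=0: res = 1+1 = 2
p=1,k=1: res = 2+2 = 4
p=1,k=2: res = 4+3 = 7
p=2,k=0: res = 7+2 = 9
p=2,k=1: res = 9+3 = 12
p=2,k=2: res = 12+4 = 16
p=2,k=3: res = 16+5 = 21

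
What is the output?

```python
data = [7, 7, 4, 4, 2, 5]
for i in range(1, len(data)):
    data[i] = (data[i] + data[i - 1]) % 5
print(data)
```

i=1: data[1] = (7+7)%5 = 4 → [7, 4, 4, 4, 2, 5]
i=2: data[2] = (4+4)%5 = 3 → [7, 4, 3, 4, 2, 5]
i=3: data[3] = (4+3)%5 = 2 → [7, 4, 3, 2, 2, 5]
i=4: data[4] = (2+2)%5 = 4 → [7, 4, 3, 2, 4, 5]
i=5: data[5] = (5+4)%5 = 4 → [7, 4, 3, 2, 4, 4]

[7, 4, 3, 2, 4, 4]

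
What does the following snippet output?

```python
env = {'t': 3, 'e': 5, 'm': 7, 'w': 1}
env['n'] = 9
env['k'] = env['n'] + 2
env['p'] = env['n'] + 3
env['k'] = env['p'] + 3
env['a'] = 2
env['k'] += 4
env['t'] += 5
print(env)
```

env['n'] = 9 → {'t': 3, 'e': 5, 'm': 7, 'w': 1, 'n': 9}
env['k'] = env['n']+2 = 11 → {'t': 3, 'e': 5, 'm': 7, 'w': 1, 'n': 9, 'k': 11}
env['p'] = env['n']+3 = 12 → {'t': 3, 'e': 5, 'm': 7, 'w': 1, 'n': 9, 'k': 11, 'p': 12}
env['k'] = env['p']+3 = 15 → {'t': 3, 'e': 5, 'm': 7, 'w': 1, 'n': 9, 'k': 15, 'p': 12}
env['a'] = 2 → {'t': 3, 'e': 5, 'm': 7, 'w': 1, 'n': 9, 'k': 15, 'p': 12, 'a': 2}
env['k'] = 15+4 = 19 → {'t': 3, 'e': 5, 'm': 7, 'w': 1, 'n': 9, 'k': 19, 'p': 12, 'a': 2}
env['t'] = 3+5 = 8 → {'t': 8, 'e': 5, 'm': 7, 'w': 1, 'n': 9, 'k': 19, 'p': 12, 'a': 2}

{'t': 8, 'e': 5, 'm': 7, 'w': 1, 'n': 9, 'k': 19, 'p': 12, 'a': 2}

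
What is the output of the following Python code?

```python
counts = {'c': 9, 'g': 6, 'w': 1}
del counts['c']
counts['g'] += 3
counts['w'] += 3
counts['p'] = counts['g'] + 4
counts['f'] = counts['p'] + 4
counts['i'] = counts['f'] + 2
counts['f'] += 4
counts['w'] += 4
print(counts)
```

del 'c' → {'g': 6, 'w': 1}
counts['g'] = 6+3 = 9 → {'g': 9, 'w': 1}
counts['w'] = 1+3 = 4 → {'g': 9, 'w': 4}
counts['p'] = counts['g']+4 = 13 → {'g': 9, 'w': 4, 'p': 13}
counts['f'] = counts['p']+4 = 17 → {'g': 9, 'w': 4, 'p': 13, 'f': 17}
counts['i'] = counts['f']+2 = 19 → {'g': 9, 'w': 4, 'p': 13, 'f': 17, 'i': 19}
counts['f'] = 17+4 = 21 → {'g': 9, 'w': 4, 'p': 13, 'f': 21, 'i': 19}
counts['w'] = 4+4 = 8 → {'g': 9, 'w': 8, 'p': 13, 'f': 21, 'i': 19}

{'g': 9, 'w': 8, 'p': 13, 'f': 21, 'i': 19}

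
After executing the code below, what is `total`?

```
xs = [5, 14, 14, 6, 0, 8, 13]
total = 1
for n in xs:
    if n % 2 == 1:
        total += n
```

19

n=5: odd, total = 1+5 = 6
n=14: not odd
n=14: not odd
n=6: not odd
n=0: not odd
n=8: not odd
n=13: odd, total = 6+13 = 19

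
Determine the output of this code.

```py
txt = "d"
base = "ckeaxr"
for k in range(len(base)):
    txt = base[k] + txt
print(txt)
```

k=0: prepend 'c' → 'cd'
k=1: prepend 'k' → 'kcd'
k=2: prepend 'e' → 'ekcd'
k=3: prepend 'a' → 'aekcd'
k=4: prepend 'x' → 'xaekcd'
k=5: prepend 'r' → 'rxaekcd'

rxaekcd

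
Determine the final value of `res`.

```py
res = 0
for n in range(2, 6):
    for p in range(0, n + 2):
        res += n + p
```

n=2,p=0: res = 0+2 = 2
n=2,p=1: res = 2+3 = 5
n=2,p=2: res = 5+4 = 9
n=2,p=3: res = 9+5 = 14
n=3,p=0: res = 14+3 = 17
n=3,p=1: res = 17+4 = 21
n=3,p=2: res = 21+5 = 26
n=3,p=3: res = 26+6 = 32
n=3,p=4: res = 32+7 = 39
n=4,p=0: res = 39+4 = 43
n=4,p=1: res = 43+5 = 48
n=4,p=2: res = 48+6 = 54
n=4,p=3: res = 54+7 = 61
n=4,p=4: res = 61+8 = 69
n=4,p=5: res = 69+9 = 78
n=5,p=0: res = 78+5 = 83
n=5,p=1: res = 83+6 = 89
n=5,p=2: res = 89+7 = 96
n=5,p=3: res = 96+8 = 104
n=5,p=4: res = 104+9 = 113
n=5,p=5: res = 113+10 = 123
n=5,p=6: res = 123+11 = 134

134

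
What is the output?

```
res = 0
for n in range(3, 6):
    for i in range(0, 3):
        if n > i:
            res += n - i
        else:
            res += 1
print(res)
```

27

n=3,i=0: 3>0, res = 0+3 = 3
n=3,i=1: 3>1, res = 3+2 = 5
n=3,i=2: 3>2, res = 5+1 = 6
n=4,i=0: 4>0, res = 6+4 = 10
n=4,i=1: 4>1, res = 10+3 = 13
n=4,i=2: 4>2, res = 13+2 = 15
n=5,i=0: 5>0, res = 15+5 = 20
n=5,i=1: 5>1, res = 20+4 = 24
n=5,i=2: 5>2, res = 24+3 = 27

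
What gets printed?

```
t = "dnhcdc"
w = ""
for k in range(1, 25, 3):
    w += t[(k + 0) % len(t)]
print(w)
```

k=1: add t[1]='n' → 'n'
k=4: add t[4]='d' → 'nd'
k=7: add t[1]='n' → 'ndn'
k=10: add t[4]='d' → 'ndnd'
k=13: add t[1]='n' → 'ndndn'
k=16: add t[4]='d' → 'ndndnd'
k=19: add t[1]='n' → 'ndndndn'
k=22: add t[4]='d' → 'ndndndnd'

ndndndnd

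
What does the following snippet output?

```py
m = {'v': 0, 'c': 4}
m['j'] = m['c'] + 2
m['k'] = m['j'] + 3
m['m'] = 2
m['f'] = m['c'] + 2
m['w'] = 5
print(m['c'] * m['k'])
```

36

m['j'] = m['c']+2 = 6 → {'v': 0, 'c': 4, 'j': 6}
m['k'] = m['j']+3 = 9 → {'v': 0, 'c': 4, 'j': 6, 'k': 9}
m['m'] = 2 → {'v': 0, 'c': 4, 'j': 6, 'k': 9, 'm': 2}
m['f'] = m['c']+2 = 6 → {'v': 0, 'c': 4, 'j': 6, 'k': 9, 'm': 2, 'f': 6}
m['w'] = 5 → {'v': 0, 'c': 4, 'j': 6, 'k': 9, 'm': 2, 'f': 6, 'w': 5}
m['c']*m['k'] = 4*9 = 36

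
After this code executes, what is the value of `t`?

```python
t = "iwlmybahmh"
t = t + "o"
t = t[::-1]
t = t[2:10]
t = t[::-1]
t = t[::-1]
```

+ 'o' → 'iwlmybahmho'
reverse → 'ohmhabymlwi'
slice [2:10] → 'mhabymlw'
reverse → 'wlmybahm'
reverse → 'mhabymlw'

'mhabymlw'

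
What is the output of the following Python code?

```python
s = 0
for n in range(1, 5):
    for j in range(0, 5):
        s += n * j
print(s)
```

n=1,j=0: s = 0+0 = 0
n=1,j=1: s = 0+1 = 1
n=1,j=2: s = 1+2 = 3
n=1,j=3: s = 3+3 = 6
n=1,j=4: s = 6+4 = 10
n=2,j=0: s = 10+0 = 10
n=2,j=1: s = 10+2 = 12
n=2,j=2: s = 12+4 = 16
n=2,j=3: s = 16+6 = 22
n=2,j=4: s = 22+8 = 30
n=3,j=0: s = 30+0 = 30
n=3,j=1: s = 30+3 = 33
n=3,j=2: s = 33+6 = 39
n=3,j=3: s = 39+9 = 48
n=3,j=4: s = 48+12 = 60
n=4,j=0: s = 60+0 = 60
n=4,j=1: s = 60+4 = 64
n=4,j=2: s = 64+8 = 72
n=4,j=3: s = 72+12 = 84
n=4,j=4: s = 84+16 = 100

100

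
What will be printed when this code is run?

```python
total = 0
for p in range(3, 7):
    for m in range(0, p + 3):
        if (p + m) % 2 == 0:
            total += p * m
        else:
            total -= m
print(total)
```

p=3,m=0: odd sum, total = 0-0 = 0
p=3,m=1: even sum, total = 0+3 = 3
p=3,m=2: odd sum, total = 3-2 = 1
p=3,m=3: even sum, total = 1+9 = 10
p=3,m=4: odd sum, total = 10-4 = 6
p=3,m=5: even sum, total = 6+15 = 21
p=4,m=0: even sum, total = 21+0 = 21
p=4,m=1: odd sum, total = 21-1 = 20
p=4,m=2: even sum, total = 20+8 = 28
p=4,m=3: odd sum, total = 28-3 = 25
p=4,m=4: even sum, total = 25+16 = 41
p=4,m=5: odd sum, total = 41-5 = 36
p=4,m=6: even sum, total = 36+24 = 60
p=5,m=0: odd sum, total = 60-0 = 60
p=5,m=1: even sum, total = 60+5 = 65
p=5,m=2: odd sum, total = 65-2 = 63
p=5,m=3: even sum, total = 63+15 = 78
p=5,m=4: odd sum, total = 78-4 = 74
p=5,m=5: even sum, total = 74+25 = 99
p=5,m=6: odd sum, total = 99-6 = 93
p=5,m=7: even sum, total = 93+35 = 128
p=6,m=0: even sum, total = 128+0 = 128
p=6,m=1: odd sum, total = 128-1 = 127
p=6,m=2: even sum, total = 127+12 = 139
p=6,m=3: odd sum, total = 139-3 = 136
p=6,m=4: even sum, total = 136+24 = 160
p=6,m=5: odd sum, total = 160-5 = 155
p=6,m=6: even sum, total = 155+36 = 191
p=6,m=7: odd sum, total = 191-7 = 184
p=6,m=8: even sum, total = 184+48 = 232

232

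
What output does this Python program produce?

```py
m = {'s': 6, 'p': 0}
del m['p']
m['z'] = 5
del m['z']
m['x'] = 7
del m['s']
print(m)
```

{'x': 7}

del 'p' → {'s': 6}
m['z'] = 5 → {'s': 6, 'z': 5}
del 'z' → {'s': 6}
m['x'] = 7 → {'s': 6, 'x': 7}
del 's' → {'x': 7}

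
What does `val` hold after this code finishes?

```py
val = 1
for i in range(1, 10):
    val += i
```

i=1: val = 1+1 = 2
i=2: val = 2+2 = 4
i=3: val = 4+3 = 7
i=4: val = 7+4 = 11
i=5: val = 11+5 = 16
i=6: val = 16+6 = 22
i=7: val = 22+7 = 29
i=8: val = 29+8 = 37
i=9: val = 37+9 = 46

46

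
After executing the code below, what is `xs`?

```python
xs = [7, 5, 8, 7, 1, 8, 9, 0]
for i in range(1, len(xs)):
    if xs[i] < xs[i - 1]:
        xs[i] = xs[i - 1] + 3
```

i=1: 5<7, xs[1] = 7+3 = 10 → [7, 10, 8, 7, 1, 8, 9, 0]
i=2: 8<10, xs[2] = 10+3 = 13 → [7, 10, 13, 7, 1, 8, 9, 0]
i=3: 7<13, xs[3] = 13+3 = 16 → [7, 10, 13, 16, 1, 8, 9, 0]
i=4: 1<16, xs[4] = 16+3 = 19 → [7, 10, 13, 16, 19, 8, 9, 0]
i=5: 8<19, xs[5] = 19+3 = 22 → [7, 10, 13, 16, 19, 22, 9, 0]
i=6: 9<22, xs[6] = 22+3 = 25 → [7, 10, 13, 16, 19, 22, 25, 0]
i=7: 0<25, xs[7] = 25+3 = 28 → [7, 10, 13, 16, 19, 22, 25, 28]

[7, 10, 13, 16, 19, 22, 25, 28]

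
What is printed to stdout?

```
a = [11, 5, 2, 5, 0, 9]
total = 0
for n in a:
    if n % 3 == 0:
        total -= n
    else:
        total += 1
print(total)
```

n=11: not %3==0, total = 0+1 = 1
n=5: not %3==0, total = 1+1 = 2
n=2: not %3==0, total = 2+1 = 3
n=5: not %3==0, total = 3+1 = 4
n=0: %3==0, total = 4-0 = 4
n=9: %3==0, total = 4-9 = -5

-5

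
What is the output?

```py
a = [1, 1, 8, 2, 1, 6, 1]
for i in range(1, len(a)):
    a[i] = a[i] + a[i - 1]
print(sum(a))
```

77

i=1: a[1] = 1+1 = 2 → [1, 2, 8, 2, 1, 6, 1]
i=2: a[2] = 8+2 = 10 → [1, 2, 10, 2, 1, 6, 1]
i=3: a[3] = 2+10 = 12 → [1, 2, 10, 12, 1, 6, 1]
i=4: a[4] = 1+12 = 13 → [1, 2, 10, 12, 13, 6, 1]
i=5: a[5] = 6+13 = 19 → [1, 2, 10, 12, 13, 19, 1]
i=6: a[6] = 1+19 = 20 → [1, 2, 10, 12, 13, 19, 20]
sum = 77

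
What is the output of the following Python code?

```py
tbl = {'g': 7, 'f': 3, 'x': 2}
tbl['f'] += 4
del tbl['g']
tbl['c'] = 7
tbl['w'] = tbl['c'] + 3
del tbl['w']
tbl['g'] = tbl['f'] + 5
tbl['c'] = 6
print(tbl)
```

{'f': 7, 'x': 2, 'c': 6, 'g': 12}

tbl['f'] = 3+4 = 7 → {'g': 7, 'f': 7, 'x': 2}
del 'g' → {'f': 7, 'x': 2}
tbl['c'] = 7 → {'f': 7, 'x': 2, 'c': 7}
tbl['w'] = tbl['c']+3 = 10 → {'f': 7, 'x': 2, 'c': 7, 'w': 10}
del 'w' → {'f': 7, 'x': 2, 'c': 7}
tbl['g'] = tbl['f']+5 = 12 → {'f': 7, 'x': 2, 'c': 7, 'g': 12}
tbl['c'] = 6 → {'f': 7, 'x': 2, 'c': 6, 'g': 12}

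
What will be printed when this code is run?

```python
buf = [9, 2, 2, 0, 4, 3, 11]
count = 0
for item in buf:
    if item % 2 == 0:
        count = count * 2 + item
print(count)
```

28

item=9: not even
item=2: even, count = 0*2+2 = 2
item=2: even, count = 2*2+2 = 6
item=0: even, count = 6*2+0 = 12
item=4: even, count = 12*2+4 = 28
item=3: not even
item=11: not even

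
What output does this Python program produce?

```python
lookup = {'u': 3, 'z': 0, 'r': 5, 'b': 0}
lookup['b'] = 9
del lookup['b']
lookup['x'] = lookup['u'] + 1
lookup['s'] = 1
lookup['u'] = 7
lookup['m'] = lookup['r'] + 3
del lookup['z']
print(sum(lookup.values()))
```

25

lookup['b'] = 9 → {'u': 3, 'z': 0, 'r': 5, 'b': 9}
del 'b' → {'u': 3, 'z': 0, 'r': 5}
lookup['x'] = lookup['u']+1 = 4 → {'u': 3, 'z': 0, 'r': 5, 'x': 4}
lookup['s'] = 1 → {'u': 3, 'z': 0, 'r': 5, 'x': 4, 's': 1}
lookup['u'] = 7 → {'u': 7, 'z': 0, 'r': 5, 'x': 4, 's': 1}
lookup['m'] = lookup['r']+3 = 8 → {'u': 7, 'z': 0, 'r': 5, 'x': 4, 's': 1, 'm': 8}
del 'z' → {'u': 7, 'r': 5, 'x': 4, 's': 1, 'm': 8}
sum of values = 25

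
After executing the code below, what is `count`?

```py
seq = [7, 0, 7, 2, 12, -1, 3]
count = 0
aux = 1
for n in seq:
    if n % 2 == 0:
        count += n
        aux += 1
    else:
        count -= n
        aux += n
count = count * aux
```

n=7: not even, count = 0-7 = -7; aux=8
n=0: even, count = (-7)+0 = -7; aux=9
n=7: not even, count = (-7)-7 = -14; aux=16
n=2: even, count = (-14)+2 = -12; aux=17
n=12: even, count = (-12)+12 = 0; aux=18
n=-1: not even, count = 0-(-1) = 1; aux=17
n=3: not even, count = 1-3 = -2; aux=20
count*aux = (-2)*20 = -40

-40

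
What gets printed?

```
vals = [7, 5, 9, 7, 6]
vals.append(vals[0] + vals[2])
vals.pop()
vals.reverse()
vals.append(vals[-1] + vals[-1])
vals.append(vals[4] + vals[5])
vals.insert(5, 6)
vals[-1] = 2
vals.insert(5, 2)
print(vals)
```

append vals[0]+vals[2] = 7+9 = 16 → [7, 5, 9, 7, 6, 16]
pop() removes 16 → [7, 5, 9, 7, 6]
reverse → [6, 7, 9, 5, 7]
append vals[-1]+vals[-1] = 7+7 = 14 → [6, 7, 9, 5, 7, 14]
append vals[4]+vals[5] = 7+14 = 21 → [6, 7, 9, 5, 7, 14, 21]
insert 6 at 5 → [6, 7, 9, 5, 7, 6, 14, 21]
vals[-1] = 2 → [6, 7, 9, 5, 7, 6, 14, 2]
insert 2 at 5 → [6, 7, 9, 5, 7, 2, 6, 14, 2]

[6, 7, 9, 5, 7, 2, 6, 14, 2]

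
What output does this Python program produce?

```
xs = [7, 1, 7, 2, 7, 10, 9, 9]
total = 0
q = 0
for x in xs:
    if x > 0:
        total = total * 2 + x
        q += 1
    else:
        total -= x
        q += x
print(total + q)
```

x=7: >0, total = 0*2+7 = 7; q=1
x=1: >0, total = 7*2+1 = 15; q=2
x=7: >0, total = 15*2+7 = 37; q=3
x=2: >0, total = 37*2+2 = 76; q=4
x=7: >0, total = 76*2+7 = 159; q=5
x=10: >0, total = 159*2+10 = 328; q=6
x=9: >0, total = 328*2+9 = 665; q=7
x=9: >0, total = 665*2+9 = 1339; q=8
total+q = 1339+8 = 1347

1347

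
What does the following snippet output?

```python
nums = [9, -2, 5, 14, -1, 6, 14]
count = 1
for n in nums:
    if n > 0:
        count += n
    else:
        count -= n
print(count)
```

52

n=9: >0, count = 1+9 = 10
n=-2: not >0, count = 10-(-2) = 12
n=5: >0, count = 12+5 = 17
n=14: >0, count = 17+14 = 31
n=-1: not >0, count = 31-(-1) = 32
n=6: >0, count = 32+6 = 38
n=14: >0, count = 38+14 = 52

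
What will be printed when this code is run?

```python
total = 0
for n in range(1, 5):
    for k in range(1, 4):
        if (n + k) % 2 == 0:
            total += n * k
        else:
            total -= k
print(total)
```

16

n=1,k=1: even sum, total = 0+1 = 1
n=1,k=2: odd sum, total = 1-2 = -1
n=1,k=3: even sum, total = (-1)+3 = 2
n=2,k=1: odd sum, total = 2-1 = 1
n=2,k=2: even sum, total = 1+4 = 5
n=2,k=3: odd sum, total = 5-3 = 2
n=3,k=1: even sum, total = 2+3 = 5
n=3,k=2: odd sum, total = 5-2 = 3
n=3,k=3: even sum, total = 3+9 = 12
n=4,k=1: odd sum, total = 12-1 = 11
n=4,k=2: even sum, total = 11+8 = 19
n=4,k=3: odd sum, total = 19-3 = 16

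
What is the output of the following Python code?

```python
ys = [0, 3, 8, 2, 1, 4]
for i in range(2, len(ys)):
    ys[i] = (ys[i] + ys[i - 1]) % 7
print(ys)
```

[0, 3, 4, 6, 0, 4]

i=2: ys[2] = (8+3)%7 = 4 → [0, 3, 4, 2, 1, 4]
i=3: ys[3] = (2+4)%7 = 6 → [0, 3, 4, 6, 1, 4]
i=4: ys[4] = (1+6)%7 = 0 → [0, 3, 4, 6, 0, 4]
i=5: ys[5] = (4+0)%7 = 4 → [0, 3, 4, 6, 0, 4]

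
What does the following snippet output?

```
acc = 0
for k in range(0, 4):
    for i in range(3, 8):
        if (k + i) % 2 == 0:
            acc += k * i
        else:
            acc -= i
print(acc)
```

30

k=0,i=3: odd sum, acc = 0-3 = -3
k=0,i=4: even sum, acc = (-3)+0 = -3
k=0,i=5: odd sum, acc = (-3)-5 = -8
k=0,i=6: even sum, acc = (-8)+0 = -8
k=0,i=7: odd sum, acc = (-8)-7 = -15
k=1,i=3: even sum, acc = (-15)+3 = -12
k=1,i=4: odd sum, acc = (-12)-4 = -16
k=1,i=5: even sum, acc = (-16)+5 = -11
k=1,i=6: odd sum, acc = (-11)-6 = -17
k=1,i=7: even sum, acc = (-17)+7 = -10
k=2,i=3: odd sum, acc = (-10)-3 = -13
k=2,i=4: even sum, acc = (-13)+8 = -5
k=2,i=5: odd sum, acc = (-5)-5 = -10
k=2,i=6: even sum, acc = (-10)+12 = 2
k=2,i=7: odd sum, acc = 2-7 = -5
k=3,i=3: even sum, acc = (-5)+9 = 4
k=3,i=4: odd sum, acc = 4-4 = 0
k=3,i=5: even sum, acc = 0+15 = 15
k=3,i=6: odd sum, acc = 15-6 = 9
k=3,i=7: even sum, acc = 9+21 = 30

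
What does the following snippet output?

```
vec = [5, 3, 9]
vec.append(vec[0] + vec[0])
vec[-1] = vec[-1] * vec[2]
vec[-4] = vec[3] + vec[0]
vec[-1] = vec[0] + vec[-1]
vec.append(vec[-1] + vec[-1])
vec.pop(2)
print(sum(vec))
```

append vec[0]+vec[0] = 5+5 = 10 → [5, 3, 9, 10]
vec[-1] = vec[-1]*vec[2] = 10*9 = 90 → [5, 3, 9, 90]
vec[-4] = vec[3]+vec[0] = 90+5 = 95 → [95, 3, 9, 90]
vec[-1] = vec[0]+vec[-1] = 95+90 = 185 → [95, 3, 9, 185]
append vec[-1]+vec[-1] = 185+185 = 370 → [95, 3, 9, 185, 370]
pop(2) removes 9 → [95, 3, 185, 370]
sum = 653

653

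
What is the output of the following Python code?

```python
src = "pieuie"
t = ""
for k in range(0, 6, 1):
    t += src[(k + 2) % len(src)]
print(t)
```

euiepi

k=0: add src[2]='e' → 'e'
k=1: add src[3]='u' → 'eu'
k=2: add src[4]='i' → 'eui'
k=3: add src[5]='e' → 'euie'
k=4: add src[0]='p' → 'euiep'
k=5: add src[1]='i' → 'euiepi'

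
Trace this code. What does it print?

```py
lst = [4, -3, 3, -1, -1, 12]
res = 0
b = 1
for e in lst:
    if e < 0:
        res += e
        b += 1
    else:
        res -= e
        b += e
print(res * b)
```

e=4: not <0, res = 0-4 = -4; b=5
e=-3: <0, res = (-4)+(-3) = -7; b=6
e=3: not <0, res = (-7)-3 = -10; b=9
e=-1: <0, res = (-10)+(-1) = -11; b=10
e=-1: <0, res = (-11)+(-1) = -12; b=11
e=12: not <0, res = (-12)-12 = -24; b=23
res*b = (-24)*23 = -552

-552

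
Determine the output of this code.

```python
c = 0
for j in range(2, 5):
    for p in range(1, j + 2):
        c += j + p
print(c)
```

69

j=2,p=1: c = 0+3 = 3
j=2,p=2: c = 3+4 = 7
j=2,p=3: c = 7+5 = 12
j=3,p=1: c = 12+4 = 16
j=3,p=2: c = 16+5 = 21
j=3,p=3: c = 21+6 = 27
j=3,p=4: c = 27+7 = 34
j=4,p=1: c = 34+5 = 39
j=4,p=2: c = 39+6 = 45
j=4,p=3: c = 45+7 = 52
j=4,p=4: c = 52+8 = 60
j=4,p=5: c = 60+9 = 69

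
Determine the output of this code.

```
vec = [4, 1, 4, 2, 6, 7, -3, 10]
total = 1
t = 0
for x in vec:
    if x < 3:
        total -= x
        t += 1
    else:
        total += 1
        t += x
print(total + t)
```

x=4: not <3, total = 1+1 = 2; t=4
x=1: <3, total = 2-1 = 1; t=5
x=4: not <3, total = 1+1 = 2; t=9
x=2: <3, total = 2-2 = 0; t=10
x=6: not <3, total = 0+1 = 1; t=16
x=7: not <3, total = 1+1 = 2; t=23
x=-3: <3, total = 2-(-3) = 5; t=24
x=10: not <3, total = 5+1 = 6; t=34
total+t = 6+34 = 40

40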